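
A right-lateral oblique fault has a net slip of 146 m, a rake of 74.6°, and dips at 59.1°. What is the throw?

dip-slip = net slip × sin(rake) = 146 m × sin(74.6°) = 140.8 m
throw = dip-slip × sin(dip) = 140.8 × sin(59.1°) = 121 m

121 m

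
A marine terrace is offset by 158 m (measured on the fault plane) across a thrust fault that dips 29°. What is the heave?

heave = dip-slip × cos(dip) = 158 m × cos(29°) = 138 m

138 m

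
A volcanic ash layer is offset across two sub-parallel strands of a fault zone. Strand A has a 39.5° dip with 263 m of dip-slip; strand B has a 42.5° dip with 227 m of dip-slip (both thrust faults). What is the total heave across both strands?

370 m

heave_A = 263 × cos(39.5°) = 202.9 m
heave_B = 227 × cos(42.5°) = 167.4 m
total = 202.9 + 167.4 = 370 m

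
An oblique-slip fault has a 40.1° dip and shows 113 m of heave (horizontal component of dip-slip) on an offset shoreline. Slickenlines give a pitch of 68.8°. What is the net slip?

158 m

dip-slip = heave / cos(dip) = 113 / cos(40.1°) = 147.7 m
net slip = dip-slip / sin(rake) = 147.7 / sin(68.8°) = 158 m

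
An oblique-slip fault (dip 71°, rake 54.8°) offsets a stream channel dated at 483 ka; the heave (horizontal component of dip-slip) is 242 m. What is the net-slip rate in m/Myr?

dip-slip = heave / cos(dip) = 242 / cos(71°) = 743.3 m
net slip = dip-slip / sin(rake) = 743.3 / sin(54.8°) = 909.7 m
rate = 909.7 m / 483 ka = 0.00188 m/yr = 1880 m/Myr

1880 m/Myr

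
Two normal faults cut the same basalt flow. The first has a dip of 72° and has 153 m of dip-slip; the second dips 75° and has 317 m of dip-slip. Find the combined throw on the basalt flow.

throw_A = 153 × sin(72°) = 145.5 m
throw_B = 317 × sin(75°) = 306.2 m
total = 145.5 + 306.2 = 452 m

452 m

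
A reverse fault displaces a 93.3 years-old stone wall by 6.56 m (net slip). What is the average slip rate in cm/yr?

7.03 cm/yr

rate = 6.56 m / 93.3 years = 0.0703 m/yr = 7.03 cm/yr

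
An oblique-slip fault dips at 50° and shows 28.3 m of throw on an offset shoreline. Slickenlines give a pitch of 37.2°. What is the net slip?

61.1 m

dip-slip = throw / sin(dip) = 28.3 / sin(50°) = 36.94 m
net slip = dip-slip / sin(rake) = 36.94 / sin(37.2°) = 61.1 m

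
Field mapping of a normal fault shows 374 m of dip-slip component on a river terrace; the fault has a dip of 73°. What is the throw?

358 m

throw = dip-slip × sin(dip) = 374 m × sin(73°) = 358 m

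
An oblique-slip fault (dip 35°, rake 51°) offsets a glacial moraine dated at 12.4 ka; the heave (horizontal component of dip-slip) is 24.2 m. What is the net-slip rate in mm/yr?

3.07 mm/yr

dip-slip = heave / cos(dip) = 24.2 / cos(35°) = 29.54 m
net slip = dip-slip / sin(rake) = 29.54 / sin(51°) = 38.01 m
rate = 38.01 m / 12.4 ka = 0.00307 m/yr = 3.07 mm/yr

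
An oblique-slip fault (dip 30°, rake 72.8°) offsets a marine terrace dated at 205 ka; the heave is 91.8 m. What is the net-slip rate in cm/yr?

0.0541 cm/yr

dip-slip = heave / cos(dip) = 91.8 / cos(30°) = 106 m
net slip = dip-slip / sin(rake) = 106 / sin(72.8°) = 111 m
rate = 111 m / 205 ka = 0.000541 m/yr = 0.0541 cm/yr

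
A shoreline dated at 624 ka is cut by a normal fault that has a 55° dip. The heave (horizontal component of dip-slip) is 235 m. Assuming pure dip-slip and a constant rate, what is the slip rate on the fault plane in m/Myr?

dip-slip = heave / cos(dip) = 235 m / cos(55°) = 409.7 m
rate = 409.7 m / 624 ka = 0.000657 m/yr = 657 m/Myr

657 m/Myr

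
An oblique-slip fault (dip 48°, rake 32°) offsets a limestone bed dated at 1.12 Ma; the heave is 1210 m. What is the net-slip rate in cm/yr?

0.305 cm/yr

dip-slip = heave / cos(dip) = 1210 / cos(48°) = 1808 m
net slip = dip-slip / sin(rake) = 1808 / sin(32°) = 3412 m
rate = 3412 m / 1.12 Ma = 0.00305 m/yr = 0.305 cm/yr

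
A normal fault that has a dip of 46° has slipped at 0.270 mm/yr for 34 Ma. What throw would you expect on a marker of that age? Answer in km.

6.60 km

dip-slip = rate × time = 0.270 mm/yr × 34 Ma = 9180 m
throw = dip-slip × sin(dip) = 9180 × sin(46°) = 6600 m = 6.60 km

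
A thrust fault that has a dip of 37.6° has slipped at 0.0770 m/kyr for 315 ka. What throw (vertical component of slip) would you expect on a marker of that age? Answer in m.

14.8 m

dip-slip = rate × time = 0.0770 m/kyr × 315 ka = 24.25 m
throw = dip-slip × sin(dip) = 24.25 × sin(37.6°) = 14.8 m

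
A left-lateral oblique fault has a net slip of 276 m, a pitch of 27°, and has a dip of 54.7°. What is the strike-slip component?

246 m

strike-slip = net slip × cos(rake) = 276 m × cos(27°) = 246 m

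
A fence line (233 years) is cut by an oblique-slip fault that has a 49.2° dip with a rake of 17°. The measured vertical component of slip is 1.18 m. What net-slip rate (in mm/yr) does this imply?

22.9 mm/yr

dip-slip = throw / sin(dip) = 1.18 / sin(49.2°) = 1.559 m
net slip = dip-slip / sin(rake) = 1.559 / sin(17°) = 5.332 m
rate = 5.332 m / 233 years = 0.0229 m/yr = 22.9 mm/yr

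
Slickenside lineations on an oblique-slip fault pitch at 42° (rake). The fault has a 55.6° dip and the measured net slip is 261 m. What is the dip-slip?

175 m

dip-slip = net slip × sin(rake) = 261 m × sin(42°) = 175 m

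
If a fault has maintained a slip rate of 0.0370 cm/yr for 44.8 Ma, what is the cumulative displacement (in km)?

16.6 km

slip = rate × time = 0.0370 cm/yr × 44.8 Ma = 16600 m = 16.6 km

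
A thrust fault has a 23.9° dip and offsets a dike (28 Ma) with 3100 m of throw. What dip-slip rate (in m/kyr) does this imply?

dip-slip = throw / sin(dip) = 3100 m / sin(23.9°) = 7652 m
rate = 7652 m / 28 Ma = 0.000273 m/yr = 0.273 m/kyr

0.273 m/kyr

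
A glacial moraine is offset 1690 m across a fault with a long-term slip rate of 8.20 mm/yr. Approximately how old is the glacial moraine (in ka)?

age = offset / rate = 1690 m / (8.20 mm/yr) = 206000 yr = 206 ka

206 ka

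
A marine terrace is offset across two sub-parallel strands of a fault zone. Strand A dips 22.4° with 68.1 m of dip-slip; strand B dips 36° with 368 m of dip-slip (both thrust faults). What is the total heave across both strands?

heave_A = 68.1 × cos(22.4°) = 62.96 m
heave_B = 368 × cos(36°) = 297.7 m
total = 62.96 + 297.7 = 361 m

361 m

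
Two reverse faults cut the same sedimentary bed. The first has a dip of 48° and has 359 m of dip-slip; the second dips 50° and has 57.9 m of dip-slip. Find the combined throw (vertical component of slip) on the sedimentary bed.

throw_A = 359 × sin(48°) = 266.8 m
throw_B = 57.9 × sin(50°) = 44.35 m
total = 266.8 + 44.35 = 311 m

311 m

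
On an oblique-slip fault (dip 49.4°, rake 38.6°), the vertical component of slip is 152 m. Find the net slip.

dip-slip = throw / sin(dip) = 152 / sin(49.4°) = 200.2 m
net slip = dip-slip / sin(rake) = 200.2 / sin(38.6°) = 321 m

321 m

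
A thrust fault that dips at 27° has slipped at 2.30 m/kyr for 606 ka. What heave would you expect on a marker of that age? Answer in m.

dip-slip = rate × time = 2.30 m/kyr × 606 ka = 1394 m
heave = dip-slip × cos(dip) = 1394 × cos(27°) = 1240 m

1240 m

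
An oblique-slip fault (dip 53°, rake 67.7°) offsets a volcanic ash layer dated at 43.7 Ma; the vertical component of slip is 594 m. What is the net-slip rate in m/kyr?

dip-slip = throw / sin(dip) = 594 / sin(53°) = 743.8 m
net slip = dip-slip / sin(rake) = 743.8 / sin(67.7°) = 803.9 m
rate = 803.9 m / 43.7 Ma = 0.0000184 m/yr = 0.0184 m/kyr

0.0184 m/kyr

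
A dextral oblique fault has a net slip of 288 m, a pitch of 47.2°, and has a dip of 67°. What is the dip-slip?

211 m

dip-slip = net slip × sin(rake) = 288 m × sin(47.2°) = 211 m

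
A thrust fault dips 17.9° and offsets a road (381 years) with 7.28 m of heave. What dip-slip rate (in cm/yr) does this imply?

dip-slip = heave / cos(dip) = 7.28 m / cos(17.9°) = 7.650 m
rate = 7.650 m / 381 years = 0.0201 m/yr = 2.01 cm/yr

2.01 cm/yr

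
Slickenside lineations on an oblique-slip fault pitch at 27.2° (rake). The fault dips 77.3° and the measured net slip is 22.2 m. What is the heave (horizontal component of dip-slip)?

2.23 m

dip-slip = net slip × sin(rake) = 22.2 m × sin(27.2°) = 10.15 m
heave = dip-slip × cos(dip) = 10.15 × cos(77.3°) = 2.23 m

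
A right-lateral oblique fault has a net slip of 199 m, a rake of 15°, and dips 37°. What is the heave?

dip-slip = net slip × sin(rake) = 199 m × sin(15°) = 51.50 m
heave = dip-slip × cos(dip) = 51.50 × cos(37°) = 41.1 m

41.1 m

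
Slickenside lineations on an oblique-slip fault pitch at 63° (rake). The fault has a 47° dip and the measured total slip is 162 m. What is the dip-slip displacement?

dip-slip = net slip × sin(rake) = 162 m × sin(63°) = 144 m

144 m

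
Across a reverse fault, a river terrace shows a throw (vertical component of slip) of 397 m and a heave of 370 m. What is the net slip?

net slip = √(throw² + heave²) = √(397² + 370²) = 543 m

543 m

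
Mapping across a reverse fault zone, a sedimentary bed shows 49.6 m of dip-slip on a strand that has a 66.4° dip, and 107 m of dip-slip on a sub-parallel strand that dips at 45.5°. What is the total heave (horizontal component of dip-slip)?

94.9 m

heave_A = 49.6 × cos(66.4°) = 19.86 m
heave_B = 107 × cos(45.5°) = 75 m
total = 19.86 + 75 = 94.9 m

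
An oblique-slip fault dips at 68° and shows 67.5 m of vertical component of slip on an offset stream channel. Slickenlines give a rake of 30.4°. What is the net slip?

144 m

dip-slip = throw / sin(dip) = 67.5 / sin(68°) = 72.80 m
net slip = dip-slip / sin(rake) = 72.80 / sin(30.4°) = 144 m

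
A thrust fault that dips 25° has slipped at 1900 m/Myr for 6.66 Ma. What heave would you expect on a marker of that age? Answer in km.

dip-slip = rate × time = 1900 m/Myr × 6.66 Ma = 12650 m
heave = dip-slip × cos(dip) = 12650 × cos(25°) = 11500 m = 11.5 km

11.5 km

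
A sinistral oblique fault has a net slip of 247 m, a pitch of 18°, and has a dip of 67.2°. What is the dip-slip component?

dip-slip = net slip × sin(rake) = 247 m × sin(18°) = 76.3 m

76.3 m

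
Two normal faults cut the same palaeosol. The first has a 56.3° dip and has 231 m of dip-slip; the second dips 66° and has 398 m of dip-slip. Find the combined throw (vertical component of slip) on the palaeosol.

throw_A = 231 × sin(56.3°) = 192.2 m
throw_B = 398 × sin(66°) = 363.6 m
total = 192.2 + 363.6 = 556 m

556 m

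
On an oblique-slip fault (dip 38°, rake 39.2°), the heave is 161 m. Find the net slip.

323 m

dip-slip = heave / cos(dip) = 161 / cos(38°) = 204.3 m
net slip = dip-slip / sin(rake) = 204.3 / sin(39.2°) = 323 m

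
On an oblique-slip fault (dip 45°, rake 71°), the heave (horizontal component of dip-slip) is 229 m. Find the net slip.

343 m

dip-slip = heave / cos(dip) = 229 / cos(45°) = 323.9 m
net slip = dip-slip / sin(rake) = 323.9 / sin(71°) = 343 m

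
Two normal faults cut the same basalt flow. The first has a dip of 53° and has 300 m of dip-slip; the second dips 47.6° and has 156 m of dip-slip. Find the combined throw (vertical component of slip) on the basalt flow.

throw_A = 300 × sin(53°) = 239.6 m
throw_B = 156 × sin(47.6°) = 115.2 m
total = 239.6 + 115.2 = 355 m

355 m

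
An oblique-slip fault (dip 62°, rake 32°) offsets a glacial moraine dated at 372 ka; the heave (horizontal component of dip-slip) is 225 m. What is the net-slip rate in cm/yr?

0.243 cm/yr

dip-slip = heave / cos(dip) = 225 / cos(62°) = 479.3 m
net slip = dip-slip / sin(rake) = 479.3 / sin(32°) = 904.4 m
rate = 904.4 m / 372 ka = 0.00243 m/yr = 0.243 cm/yr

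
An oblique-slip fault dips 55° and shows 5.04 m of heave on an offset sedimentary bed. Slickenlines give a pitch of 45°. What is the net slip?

dip-slip = heave / cos(dip) = 5.04 / cos(55°) = 8.787 m
net slip = dip-slip / sin(rake) = 8.787 / sin(45°) = 12.4 m

12.4 m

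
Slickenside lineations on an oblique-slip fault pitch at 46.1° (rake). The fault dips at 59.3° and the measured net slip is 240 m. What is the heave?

dip-slip = net slip × sin(rake) = 240 m × sin(46.1°) = 172.9 m
heave = dip-slip × cos(dip) = 172.9 × cos(59.3°) = 88.3 m

88.3 m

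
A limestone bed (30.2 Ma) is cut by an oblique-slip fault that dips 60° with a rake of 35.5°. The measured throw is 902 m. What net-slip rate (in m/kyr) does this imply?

dip-slip = throw / sin(dip) = 902 / sin(60°) = 1042 m
net slip = dip-slip / sin(rake) = 1042 / sin(35.5°) = 1794 m
rate = 1794 m / 30.2 Ma = 0.0000594 m/yr = 0.0594 m/kyr

0.0594 m/kyr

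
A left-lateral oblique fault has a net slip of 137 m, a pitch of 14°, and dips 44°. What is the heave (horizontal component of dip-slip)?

23.8 m

dip-slip = net slip × sin(rake) = 137 m × sin(14°) = 33.14 m
heave = dip-slip × cos(dip) = 33.14 × cos(44°) = 23.8 m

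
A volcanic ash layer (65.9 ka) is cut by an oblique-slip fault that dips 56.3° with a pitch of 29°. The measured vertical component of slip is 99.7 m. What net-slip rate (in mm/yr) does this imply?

dip-slip = throw / sin(dip) = 99.7 / sin(56.3°) = 119.8 m
net slip = dip-slip / sin(rake) = 119.8 / sin(29°) = 247.2 m
rate = 247.2 m / 65.9 ka = 0.00375 m/yr = 3.75 mm/yr

3.75 mm/yr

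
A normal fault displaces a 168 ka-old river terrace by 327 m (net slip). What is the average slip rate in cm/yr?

rate = 327 m / 168 ka = 0.00195 m/yr = 0.195 cm/yr

0.195 cm/yr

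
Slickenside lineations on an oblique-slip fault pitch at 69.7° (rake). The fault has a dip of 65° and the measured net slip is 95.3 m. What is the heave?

dip-slip = net slip × sin(rake) = 95.3 m × sin(69.7°) = 89.38 m
heave = dip-slip × cos(dip) = 89.38 × cos(65°) = 37.8 m

37.8 m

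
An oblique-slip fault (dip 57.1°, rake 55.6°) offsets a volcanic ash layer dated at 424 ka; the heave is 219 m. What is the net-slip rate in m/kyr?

dip-slip = heave / cos(dip) = 219 / cos(57.1°) = 403.2 m
net slip = dip-slip / sin(rake) = 403.2 / sin(55.6°) = 488.6 m
rate = 488.6 m / 424 ka = 0.00115 m/yr = 1.15 m/kyr

1.15 m/kyr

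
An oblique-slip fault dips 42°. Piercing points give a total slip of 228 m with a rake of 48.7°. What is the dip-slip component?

171 m

dip-slip = net slip × sin(rake) = 228 m × sin(48.7°) = 171 m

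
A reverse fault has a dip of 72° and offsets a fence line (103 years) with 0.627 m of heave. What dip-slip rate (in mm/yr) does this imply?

dip-slip = heave / cos(dip) = 0.627 m / cos(72°) = 2.029 m
rate = 2.029 m / 103 years = 0.0197 m/yr = 19.7 mm/yr

19.7 mm/yr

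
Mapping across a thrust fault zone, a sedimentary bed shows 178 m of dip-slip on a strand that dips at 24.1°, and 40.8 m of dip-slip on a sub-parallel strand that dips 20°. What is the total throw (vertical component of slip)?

throw_A = 178 × sin(24.1°) = 72.68 m
throw_B = 40.8 × sin(20°) = 13.95 m
total = 72.68 + 13.95 = 86.6 m

86.6 m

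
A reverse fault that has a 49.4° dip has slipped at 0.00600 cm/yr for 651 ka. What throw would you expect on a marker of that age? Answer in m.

dip-slip = rate × time = 0.00600 cm/yr × 651 ka = 39.06 m
throw = dip-slip × sin(dip) = 39.06 × sin(49.4°) = 29.7 m

29.7 m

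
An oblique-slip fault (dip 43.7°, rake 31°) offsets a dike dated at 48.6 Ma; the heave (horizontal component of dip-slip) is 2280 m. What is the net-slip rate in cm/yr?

0.0126 cm/yr

dip-slip = heave / cos(dip) = 2280 / cos(43.7°) = 3154 m
net slip = dip-slip / sin(rake) = 3154 / sin(31°) = 6123 m
rate = 6123 m / 48.6 Ma = 0.000126 m/yr = 0.0126 cm/yr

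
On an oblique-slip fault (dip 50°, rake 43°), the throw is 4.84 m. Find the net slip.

dip-slip = throw / sin(dip) = 4.84 / sin(50°) = 6.318 m
net slip = dip-slip / sin(rake) = 6.318 / sin(43°) = 9.26 m

9.26 m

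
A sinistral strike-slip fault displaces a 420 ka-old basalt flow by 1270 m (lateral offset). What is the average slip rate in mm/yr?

3.02 mm/yr

rate = 1270 m / 420 ka = 0.00302 m/yr = 3.02 mm/yr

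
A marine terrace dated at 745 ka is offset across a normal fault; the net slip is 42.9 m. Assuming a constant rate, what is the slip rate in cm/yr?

0.00576 cm/yr

rate = 42.9 m / 745 ka = 0.0000576 m/yr = 0.00576 cm/yr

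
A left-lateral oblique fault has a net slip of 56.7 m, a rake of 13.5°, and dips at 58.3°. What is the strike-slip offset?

55.1 m

strike-slip = net slip × cos(rake) = 56.7 m × cos(13.5°) = 55.1 m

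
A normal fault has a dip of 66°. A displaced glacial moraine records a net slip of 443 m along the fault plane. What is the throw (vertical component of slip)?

405 m

throw = dip-slip × sin(dip) = 443 m × sin(66°) = 405 m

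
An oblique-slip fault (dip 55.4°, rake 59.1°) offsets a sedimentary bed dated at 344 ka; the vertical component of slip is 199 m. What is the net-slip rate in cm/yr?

0.0819 cm/yr

dip-slip = throw / sin(dip) = 199 / sin(55.4°) = 241.8 m
net slip = dip-slip / sin(rake) = 241.8 / sin(59.1°) = 281.7 m
rate = 281.7 m / 344 ka = 0.000819 m/yr = 0.0819 cm/yr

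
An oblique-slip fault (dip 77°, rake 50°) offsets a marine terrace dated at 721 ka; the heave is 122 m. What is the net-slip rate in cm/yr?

0.0982 cm/yr

dip-slip = heave / cos(dip) = 122 / cos(77°) = 542.3 m
net slip = dip-slip / sin(rake) = 542.3 / sin(50°) = 708 m
rate = 708 m / 721 ka = 0.000982 m/yr = 0.0982 cm/yr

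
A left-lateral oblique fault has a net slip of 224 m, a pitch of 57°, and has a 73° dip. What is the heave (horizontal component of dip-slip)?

dip-slip = net slip × sin(rake) = 224 m × sin(57°) = 187.9 m
heave = dip-slip × cos(dip) = 187.9 × cos(73°) = 54.9 m

54.9 m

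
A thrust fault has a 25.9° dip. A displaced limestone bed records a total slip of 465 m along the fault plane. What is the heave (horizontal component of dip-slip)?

418 m

heave = dip-slip × cos(dip) = 465 m × cos(25.9°) = 418 m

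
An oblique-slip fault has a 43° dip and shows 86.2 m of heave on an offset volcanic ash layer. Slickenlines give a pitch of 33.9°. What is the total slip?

211 m

dip-slip = heave / cos(dip) = 86.2 / cos(43°) = 117.9 m
net slip = dip-slip / sin(rake) = 117.9 / sin(33.9°) = 211 m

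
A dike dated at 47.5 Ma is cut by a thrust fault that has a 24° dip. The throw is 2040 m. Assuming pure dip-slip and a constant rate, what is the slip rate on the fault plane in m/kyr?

0.106 m/kyr

dip-slip = throw / sin(dip) = 2040 m / sin(24°) = 5016 m
rate = 5016 m / 47.5 Ma = 0.000106 m/yr = 0.106 m/kyr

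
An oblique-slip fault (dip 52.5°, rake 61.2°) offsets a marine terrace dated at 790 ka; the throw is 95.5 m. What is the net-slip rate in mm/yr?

0.174 mm/yr

dip-slip = throw / sin(dip) = 95.5 / sin(52.5°) = 120.4 m
net slip = dip-slip / sin(rake) = 120.4 / sin(61.2°) = 137.4 m
rate = 137.4 m / 790 ka = 0.000174 m/yr = 0.174 mm/yr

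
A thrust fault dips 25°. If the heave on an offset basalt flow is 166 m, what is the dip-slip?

dip-slip = heave / cos(dip) = 166 / cos(25°) = 183 m

183 m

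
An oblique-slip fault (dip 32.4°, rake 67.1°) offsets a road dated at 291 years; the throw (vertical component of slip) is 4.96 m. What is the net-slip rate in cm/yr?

dip-slip = throw / sin(dip) = 4.96 / sin(32.4°) = 9.257 m
net slip = dip-slip / sin(rake) = 9.257 / sin(67.1°) = 10.05 m
rate = 10.05 m / 291 years = 0.0345 m/yr = 3.45 cm/yr

3.45 cm/yr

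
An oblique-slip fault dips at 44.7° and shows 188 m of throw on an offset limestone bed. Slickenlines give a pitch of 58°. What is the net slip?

dip-slip = throw / sin(dip) = 188 / sin(44.7°) = 267.3 m
net slip = dip-slip / sin(rake) = 267.3 / sin(58°) = 315 m

315 m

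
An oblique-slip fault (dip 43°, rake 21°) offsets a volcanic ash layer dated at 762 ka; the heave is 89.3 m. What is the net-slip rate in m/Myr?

447 m/Myr

dip-slip = heave / cos(dip) = 89.3 / cos(43°) = 122.1 m
net slip = dip-slip / sin(rake) = 122.1 / sin(21°) = 340.7 m
rate = 340.7 m / 762 ka = 0.000447 m/yr = 447 m/Myr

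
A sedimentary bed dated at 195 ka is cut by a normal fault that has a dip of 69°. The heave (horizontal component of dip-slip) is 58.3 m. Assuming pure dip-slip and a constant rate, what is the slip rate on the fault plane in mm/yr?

0.834 mm/yr

dip-slip = heave / cos(dip) = 58.3 m / cos(69°) = 162.7 m
rate = 162.7 m / 195 ka = 0.000834 m/yr = 0.834 mm/yr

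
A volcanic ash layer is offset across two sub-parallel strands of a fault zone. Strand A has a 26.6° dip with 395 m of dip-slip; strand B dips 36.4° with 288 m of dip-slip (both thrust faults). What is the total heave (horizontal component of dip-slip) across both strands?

585 m

heave_A = 395 × cos(26.6°) = 353.2 m
heave_B = 288 × cos(36.4°) = 231.8 m
total = 353.2 + 231.8 = 585 m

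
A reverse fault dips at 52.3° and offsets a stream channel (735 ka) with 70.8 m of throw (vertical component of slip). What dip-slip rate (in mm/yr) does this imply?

dip-slip = throw / sin(dip) = 70.8 m / sin(52.3°) = 89.48 m
rate = 89.48 m / 735 ka = 0.000122 m/yr = 0.122 mm/yr

0.122 mm/yr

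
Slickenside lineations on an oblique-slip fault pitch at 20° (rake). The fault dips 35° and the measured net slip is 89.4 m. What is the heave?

25 m

dip-slip = net slip × sin(rake) = 89.4 m × sin(20°) = 30.58 m
heave = dip-slip × cos(dip) = 30.58 × cos(35°) = 25 m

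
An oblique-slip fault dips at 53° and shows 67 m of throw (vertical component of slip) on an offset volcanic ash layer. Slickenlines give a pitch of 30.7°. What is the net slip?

164 m

dip-slip = throw / sin(dip) = 67 / sin(53°) = 83.89 m
net slip = dip-slip / sin(rake) = 83.89 / sin(30.7°) = 164 m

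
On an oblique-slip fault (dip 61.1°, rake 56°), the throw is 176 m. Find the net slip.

242 m

dip-slip = throw / sin(dip) = 176 / sin(61.1°) = 201 m
net slip = dip-slip / sin(rake) = 201 / sin(56°) = 242 m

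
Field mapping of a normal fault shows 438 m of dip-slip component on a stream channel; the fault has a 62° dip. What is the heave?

206 m

heave = dip-slip × cos(dip) = 438 m × cos(62°) = 206 m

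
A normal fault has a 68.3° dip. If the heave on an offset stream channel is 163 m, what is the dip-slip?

dip-slip = heave / cos(dip) = 163 / cos(68.3°) = 441 m

441 m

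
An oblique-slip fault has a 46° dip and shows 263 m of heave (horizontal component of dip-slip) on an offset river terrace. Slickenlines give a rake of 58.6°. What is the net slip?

444 m

dip-slip = heave / cos(dip) = 263 / cos(46°) = 378.6 m
net slip = dip-slip / sin(rake) = 378.6 / sin(58.6°) = 444 m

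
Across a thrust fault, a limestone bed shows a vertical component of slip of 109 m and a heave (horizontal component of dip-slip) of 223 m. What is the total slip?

248 m

net slip = √(throw² + heave²) = √(109² + 223²) = 248 m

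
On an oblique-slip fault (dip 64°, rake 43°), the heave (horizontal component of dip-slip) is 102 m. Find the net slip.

dip-slip = heave / cos(dip) = 102 / cos(64°) = 232.7 m
net slip = dip-slip / sin(rake) = 232.7 / sin(43°) = 341 m

341 m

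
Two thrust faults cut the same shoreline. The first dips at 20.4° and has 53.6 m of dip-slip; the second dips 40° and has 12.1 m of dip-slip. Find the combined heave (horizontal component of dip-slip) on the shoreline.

59.5 m

heave_A = 53.6 × cos(20.4°) = 50.24 m
heave_B = 12.1 × cos(40°) = 9.269 m
total = 50.24 + 9.269 = 59.5 m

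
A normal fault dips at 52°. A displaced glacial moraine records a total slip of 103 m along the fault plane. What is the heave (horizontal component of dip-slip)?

63.4 m

heave = dip-slip × cos(dip) = 103 m × cos(52°) = 63.4 m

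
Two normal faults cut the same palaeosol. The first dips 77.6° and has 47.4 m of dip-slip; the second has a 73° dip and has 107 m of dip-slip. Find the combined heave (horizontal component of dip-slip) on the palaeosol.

41.5 m

heave_A = 47.4 × cos(77.6°) = 10.18 m
heave_B = 107 × cos(73°) = 31.28 m
total = 10.18 + 31.28 = 41.5 m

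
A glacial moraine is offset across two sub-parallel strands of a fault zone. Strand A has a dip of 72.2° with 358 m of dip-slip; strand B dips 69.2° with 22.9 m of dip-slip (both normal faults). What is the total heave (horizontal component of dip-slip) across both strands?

heave_A = 358 × cos(72.2°) = 109.4 m
heave_B = 22.9 × cos(69.2°) = 8.132 m
total = 109.4 + 8.132 = 118 m

118 m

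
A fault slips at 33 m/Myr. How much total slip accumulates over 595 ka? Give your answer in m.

slip = rate × time = 33 m/Myr × 595 ka = 19.6 m

19.6 m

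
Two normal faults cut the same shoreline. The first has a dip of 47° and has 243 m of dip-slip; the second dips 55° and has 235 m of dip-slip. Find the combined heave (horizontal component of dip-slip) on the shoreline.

heave_A = 243 × cos(47°) = 165.7 m
heave_B = 235 × cos(55°) = 134.8 m
total = 165.7 + 134.8 = 301 m

301 m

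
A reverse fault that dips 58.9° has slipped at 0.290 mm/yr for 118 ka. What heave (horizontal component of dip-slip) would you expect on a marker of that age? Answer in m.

dip-slip = rate × time = 0.290 mm/yr × 118 ka = 34.22 m
heave = dip-slip × cos(dip) = 34.22 × cos(58.9°) = 17.7 m

17.7 m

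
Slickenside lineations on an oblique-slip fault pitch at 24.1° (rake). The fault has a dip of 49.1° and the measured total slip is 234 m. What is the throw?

72.2 m

dip-slip = net slip × sin(rake) = 234 m × sin(24.1°) = 95.55 m
throw = dip-slip × sin(dip) = 95.55 × sin(49.1°) = 72.2 m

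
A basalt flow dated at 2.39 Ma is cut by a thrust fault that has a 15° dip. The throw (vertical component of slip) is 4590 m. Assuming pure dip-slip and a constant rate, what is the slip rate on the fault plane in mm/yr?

dip-slip = throw / sin(dip) = 4590 m / sin(15°) = 17730 m
rate = 17730 m / 2.39 Ma = 0.00742 m/yr = 7.42 mm/yr

7.42 mm/yr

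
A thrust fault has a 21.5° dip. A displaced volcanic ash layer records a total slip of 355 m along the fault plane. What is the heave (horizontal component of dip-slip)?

heave = dip-slip × cos(dip) = 355 m × cos(21.5°) = 330 m

330 m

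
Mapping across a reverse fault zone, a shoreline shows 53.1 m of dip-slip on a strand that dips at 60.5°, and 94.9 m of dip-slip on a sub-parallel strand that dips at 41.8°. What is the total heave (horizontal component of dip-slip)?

heave_A = 53.1 × cos(60.5°) = 26.15 m
heave_B = 94.9 × cos(41.8°) = 70.75 m
total = 26.15 + 70.75 = 96.9 m

96.9 m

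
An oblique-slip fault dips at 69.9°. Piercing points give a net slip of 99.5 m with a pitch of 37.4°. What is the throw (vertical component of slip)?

56.8 m

dip-slip = net slip × sin(rake) = 99.5 m × sin(37.4°) = 60.43 m
throw = dip-slip × sin(dip) = 60.43 × sin(69.9°) = 56.8 m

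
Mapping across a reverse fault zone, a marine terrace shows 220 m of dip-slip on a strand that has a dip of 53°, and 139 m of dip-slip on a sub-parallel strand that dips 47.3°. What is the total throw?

278 m

throw_A = 220 × sin(53°) = 175.7 m
throw_B = 139 × sin(47.3°) = 102.2 m
total = 175.7 + 102.2 = 278 m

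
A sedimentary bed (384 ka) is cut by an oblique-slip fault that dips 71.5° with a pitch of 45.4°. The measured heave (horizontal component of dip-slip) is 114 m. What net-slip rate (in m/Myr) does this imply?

1310 m/Myr

dip-slip = heave / cos(dip) = 114 / cos(71.5°) = 359.3 m
net slip = dip-slip / sin(rake) = 359.3 / sin(45.4°) = 504.6 m
rate = 504.6 m / 384 ka = 0.00131 m/yr = 1310 m/Myr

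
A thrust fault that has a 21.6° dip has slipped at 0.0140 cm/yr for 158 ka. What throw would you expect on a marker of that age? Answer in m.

8.14 m

dip-slip = rate × time = 0.0140 cm/yr × 158 ka = 22.12 m
throw = dip-slip × sin(dip) = 22.12 × sin(21.6°) = 8.14 m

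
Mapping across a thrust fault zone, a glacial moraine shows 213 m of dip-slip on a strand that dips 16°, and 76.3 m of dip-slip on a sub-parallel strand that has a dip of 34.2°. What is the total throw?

102 m

throw_A = 213 × sin(16°) = 58.71 m
throw_B = 76.3 × sin(34.2°) = 42.89 m
total = 58.71 + 42.89 = 102 m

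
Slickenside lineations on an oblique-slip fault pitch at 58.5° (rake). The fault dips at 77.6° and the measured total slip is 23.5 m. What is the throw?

dip-slip = net slip × sin(rake) = 23.5 m × sin(58.5°) = 20.04 m
throw = dip-slip × sin(dip) = 20.04 × sin(77.6°) = 19.6 m

19.6 m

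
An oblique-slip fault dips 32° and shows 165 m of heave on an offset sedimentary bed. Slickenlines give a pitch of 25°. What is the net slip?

dip-slip = heave / cos(dip) = 165 / cos(32°) = 194.6 m
net slip = dip-slip / sin(rake) = 194.6 / sin(25°) = 460 m

460 m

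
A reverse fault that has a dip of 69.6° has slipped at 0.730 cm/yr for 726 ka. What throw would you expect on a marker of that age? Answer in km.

dip-slip = rate × time = 0.730 cm/yr × 726 ka = 5300 m
throw = dip-slip × sin(dip) = 5300 × sin(69.6°) = 4970 m = 4.97 km

4.97 km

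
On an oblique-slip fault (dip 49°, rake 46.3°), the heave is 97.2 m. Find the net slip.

205 m

dip-slip = heave / cos(dip) = 97.2 / cos(49°) = 148.2 m
net slip = dip-slip / sin(rake) = 148.2 / sin(46.3°) = 205 m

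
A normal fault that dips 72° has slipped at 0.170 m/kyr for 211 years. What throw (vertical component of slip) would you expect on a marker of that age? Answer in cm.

dip-slip = rate × time = 0.170 m/kyr × 211 years = 0.03587 m
throw = dip-slip × sin(dip) = 0.03587 × sin(72°) = 0.0341 m = 3.41 cm

3.41 cm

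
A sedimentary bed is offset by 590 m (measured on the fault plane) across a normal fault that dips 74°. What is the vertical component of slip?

567 m

throw = dip-slip × sin(dip) = 590 m × sin(74°) = 567 m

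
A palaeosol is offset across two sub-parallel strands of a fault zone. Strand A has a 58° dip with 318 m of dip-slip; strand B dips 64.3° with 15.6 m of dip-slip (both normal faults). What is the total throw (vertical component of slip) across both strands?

284 m

throw_A = 318 × sin(58°) = 269.7 m
throw_B = 15.6 × sin(64.3°) = 14.06 m
total = 269.7 + 14.06 = 284 m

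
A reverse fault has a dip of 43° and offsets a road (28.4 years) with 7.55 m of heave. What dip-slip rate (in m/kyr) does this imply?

363 m/kyr

dip-slip = heave / cos(dip) = 7.55 m / cos(43°) = 10.32 m
rate = 10.32 m / 28.4 years = 0.363 m/yr = 363 m/kyr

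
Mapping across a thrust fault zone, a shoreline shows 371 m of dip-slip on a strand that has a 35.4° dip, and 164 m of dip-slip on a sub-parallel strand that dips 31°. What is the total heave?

heave_A = 371 × cos(35.4°) = 302.4 m
heave_B = 164 × cos(31°) = 140.6 m
total = 302.4 + 140.6 = 443 m

443 m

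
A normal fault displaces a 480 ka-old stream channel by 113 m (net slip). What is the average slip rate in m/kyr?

rate = 113 m / 480 ka = 0.000235 m/yr = 0.235 m/kyr

0.235 m/kyr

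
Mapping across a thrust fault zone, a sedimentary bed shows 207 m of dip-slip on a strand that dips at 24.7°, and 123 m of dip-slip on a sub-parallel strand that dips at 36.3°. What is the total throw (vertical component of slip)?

throw_A = 207 × sin(24.7°) = 86.50 m
throw_B = 123 × sin(36.3°) = 72.82 m
total = 86.50 + 72.82 = 159 m

159 m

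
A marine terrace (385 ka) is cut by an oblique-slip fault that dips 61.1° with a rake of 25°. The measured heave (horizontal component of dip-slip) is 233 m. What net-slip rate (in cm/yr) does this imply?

0.296 cm/yr

dip-slip = heave / cos(dip) = 233 / cos(61.1°) = 482.1 m
net slip = dip-slip / sin(rake) = 482.1 / sin(25°) = 1141 m
rate = 1141 m / 385 ka = 0.00296 m/yr = 0.296 cm/yr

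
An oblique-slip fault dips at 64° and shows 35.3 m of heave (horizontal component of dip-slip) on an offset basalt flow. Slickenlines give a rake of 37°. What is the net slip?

134 m

dip-slip = heave / cos(dip) = 35.3 / cos(64°) = 80.53 m
net slip = dip-slip / sin(rake) = 80.53 / sin(37°) = 134 m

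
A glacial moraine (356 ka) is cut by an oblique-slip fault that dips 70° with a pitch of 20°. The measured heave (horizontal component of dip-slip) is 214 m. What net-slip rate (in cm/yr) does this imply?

0.514 cm/yr

dip-slip = heave / cos(dip) = 214 / cos(70°) = 625.7 m
net slip = dip-slip / sin(rake) = 625.7 / sin(20°) = 1829 m
rate = 1829 m / 356 ka = 0.00514 m/yr = 0.514 cm/yr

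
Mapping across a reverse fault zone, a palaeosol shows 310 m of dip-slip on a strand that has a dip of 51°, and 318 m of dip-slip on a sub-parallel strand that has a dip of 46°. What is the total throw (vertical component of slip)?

470 m

throw_A = 310 × sin(51°) = 240.9 m
throw_B = 318 × sin(46°) = 228.8 m
total = 240.9 + 228.8 = 470 m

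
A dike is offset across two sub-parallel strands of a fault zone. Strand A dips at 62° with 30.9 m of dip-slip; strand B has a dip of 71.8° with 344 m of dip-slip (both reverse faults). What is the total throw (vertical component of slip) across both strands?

throw_A = 30.9 × sin(62°) = 27.28 m
throw_B = 344 × sin(71.8°) = 326.8 m
total = 27.28 + 326.8 = 354 m

354 m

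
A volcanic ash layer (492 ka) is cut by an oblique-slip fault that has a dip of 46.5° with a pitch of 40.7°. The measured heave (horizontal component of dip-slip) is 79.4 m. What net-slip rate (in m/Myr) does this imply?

dip-slip = heave / cos(dip) = 79.4 / cos(46.5°) = 115.3 m
net slip = dip-slip / sin(rake) = 115.3 / sin(40.7°) = 176.9 m
rate = 176.9 m / 492 ka = 0.000360 m/yr = 360 m/Myr

360 m/Myr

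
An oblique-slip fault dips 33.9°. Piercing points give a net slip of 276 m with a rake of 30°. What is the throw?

dip-slip = net slip × sin(rake) = 276 m × sin(30°) = 138 m
throw = dip-slip × sin(dip) = 138 × sin(33.9°) = 77 m

77 m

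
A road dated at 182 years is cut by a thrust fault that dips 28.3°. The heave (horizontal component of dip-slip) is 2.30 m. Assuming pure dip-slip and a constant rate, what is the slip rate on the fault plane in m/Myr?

14400 m/Myr

dip-slip = heave / cos(dip) = 2.30 m / cos(28.3°) = 2.612 m
rate = 2.612 m / 182 years = 0.0144 m/yr = 14400 m/Myr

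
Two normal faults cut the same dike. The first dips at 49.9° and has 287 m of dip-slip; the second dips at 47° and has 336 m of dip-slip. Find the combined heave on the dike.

414 m

heave_A = 287 × cos(49.9°) = 184.9 m
heave_B = 336 × cos(47°) = 229.2 m
total = 184.9 + 229.2 = 414 m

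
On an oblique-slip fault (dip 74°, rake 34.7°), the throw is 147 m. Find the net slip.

269 m

dip-slip = throw / sin(dip) = 147 / sin(74°) = 152.9 m
net slip = dip-slip / sin(rake) = 152.9 / sin(34.7°) = 269 m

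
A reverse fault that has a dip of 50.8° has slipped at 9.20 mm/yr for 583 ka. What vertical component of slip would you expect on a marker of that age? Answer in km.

4.16 km

dip-slip = rate × time = 9.20 mm/yr × 583 ka = 5364 m
throw = dip-slip × sin(dip) = 5364 × sin(50.8°) = 4160 m = 4.16 km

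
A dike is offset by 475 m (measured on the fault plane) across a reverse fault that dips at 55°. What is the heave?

272 m

heave = dip-slip × cos(dip) = 475 m × cos(55°) = 272 m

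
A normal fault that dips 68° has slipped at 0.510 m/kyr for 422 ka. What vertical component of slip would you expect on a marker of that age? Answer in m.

dip-slip = rate × time = 0.510 m/kyr × 422 ka = 215.2 m
throw = dip-slip × sin(dip) = 215.2 × sin(68°) = 200 m

200 m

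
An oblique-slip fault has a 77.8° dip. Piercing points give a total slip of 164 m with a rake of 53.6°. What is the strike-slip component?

strike-slip = net slip × cos(rake) = 164 m × cos(53.6°) = 97.3 m

97.3 m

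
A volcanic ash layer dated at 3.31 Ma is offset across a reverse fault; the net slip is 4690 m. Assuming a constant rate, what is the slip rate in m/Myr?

rate = 4690 m / 3.31 Ma = 0.00142 m/yr = 1420 m/Myr

1420 m/Myr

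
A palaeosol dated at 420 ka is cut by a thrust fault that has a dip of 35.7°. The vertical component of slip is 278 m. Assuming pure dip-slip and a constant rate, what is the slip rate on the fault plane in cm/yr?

dip-slip = throw / sin(dip) = 278 m / sin(35.7°) = 476.4 m
rate = 476.4 m / 420 ka = 0.00113 m/yr = 0.113 cm/yr

0.113 cm/yr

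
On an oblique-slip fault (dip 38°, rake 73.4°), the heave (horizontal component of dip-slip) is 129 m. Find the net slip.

dip-slip = heave / cos(dip) = 129 / cos(38°) = 163.7 m
net slip = dip-slip / sin(rake) = 163.7 / sin(73.4°) = 171 m

171 m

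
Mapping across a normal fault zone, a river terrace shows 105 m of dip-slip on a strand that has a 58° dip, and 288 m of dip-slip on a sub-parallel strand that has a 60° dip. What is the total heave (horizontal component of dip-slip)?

200 m

heave_A = 105 × cos(58°) = 55.64 m
heave_B = 288 × cos(60°) = 144 m
total = 55.64 + 144 = 200 m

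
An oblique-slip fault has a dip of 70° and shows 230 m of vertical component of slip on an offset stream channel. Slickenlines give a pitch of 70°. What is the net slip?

dip-slip = throw / sin(dip) = 230 / sin(70°) = 244.8 m
net slip = dip-slip / sin(rake) = 244.8 / sin(70°) = 260 m

260 m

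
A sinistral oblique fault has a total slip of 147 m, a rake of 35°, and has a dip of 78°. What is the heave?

17.5 m

dip-slip = net slip × sin(rake) = 147 m × sin(35°) = 84.32 m
heave = dip-slip × cos(dip) = 84.32 × cos(78°) = 17.5 m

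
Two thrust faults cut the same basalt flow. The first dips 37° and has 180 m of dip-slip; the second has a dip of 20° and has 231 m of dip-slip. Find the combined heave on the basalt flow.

heave_A = 180 × cos(37°) = 143.8 m
heave_B = 231 × cos(20°) = 217.1 m
total = 143.8 + 217.1 = 361 m

361 m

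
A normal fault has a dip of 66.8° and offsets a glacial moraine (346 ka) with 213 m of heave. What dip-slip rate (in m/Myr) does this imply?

dip-slip = heave / cos(dip) = 213 m / cos(66.8°) = 540.7 m
rate = 540.7 m / 346 ka = 0.00156 m/yr = 1560 m/Myr

1560 m/Myr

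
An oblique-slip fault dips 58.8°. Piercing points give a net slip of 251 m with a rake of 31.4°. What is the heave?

67.7 m

dip-slip = net slip × sin(rake) = 251 m × sin(31.4°) = 130.8 m
heave = dip-slip × cos(dip) = 130.8 × cos(58.8°) = 67.7 m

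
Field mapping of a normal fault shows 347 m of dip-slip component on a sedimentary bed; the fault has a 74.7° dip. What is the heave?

91.6 m

heave = dip-slip × cos(dip) = 347 m × cos(74.7°) = 91.6 m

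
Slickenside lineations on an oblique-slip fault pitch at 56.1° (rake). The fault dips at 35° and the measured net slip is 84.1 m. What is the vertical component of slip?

40 m

dip-slip = net slip × sin(rake) = 84.1 m × sin(56.1°) = 69.80 m
throw = dip-slip × sin(dip) = 69.80 × sin(35°) = 40 m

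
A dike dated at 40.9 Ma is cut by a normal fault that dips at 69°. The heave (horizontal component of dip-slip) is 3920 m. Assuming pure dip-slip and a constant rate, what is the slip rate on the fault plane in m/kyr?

dip-slip = heave / cos(dip) = 3920 m / cos(69°) = 10940 m
rate = 10940 m / 40.9 Ma = 0.000267 m/yr = 0.267 m/kyr

0.267 m/kyr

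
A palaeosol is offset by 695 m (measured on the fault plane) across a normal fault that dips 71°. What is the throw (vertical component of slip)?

throw = dip-slip × sin(dip) = 695 m × sin(71°) = 657 m

657 m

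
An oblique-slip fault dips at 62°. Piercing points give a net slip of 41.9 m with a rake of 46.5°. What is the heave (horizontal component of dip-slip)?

dip-slip = net slip × sin(rake) = 41.9 m × sin(46.5°) = 30.39 m
heave = dip-slip × cos(dip) = 30.39 × cos(62°) = 14.3 m

14.3 m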